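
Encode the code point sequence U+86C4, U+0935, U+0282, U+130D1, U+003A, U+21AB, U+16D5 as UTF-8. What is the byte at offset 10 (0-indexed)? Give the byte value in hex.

0x83

U+86C4 → 3-byte form E8 9B 84 at offsets 0–2.
U+0935 → 3-byte form E0 A4 B5 at offsets 3–5.
U+0282 → 2-byte form CA 82 at offsets 6–7.
U+130D1 → 4-byte form F0 93 83 91 at offsets 8–11.
Offset 10 falls in char 4's range; it's byte 3 of F0 93 83 91 = 0x83.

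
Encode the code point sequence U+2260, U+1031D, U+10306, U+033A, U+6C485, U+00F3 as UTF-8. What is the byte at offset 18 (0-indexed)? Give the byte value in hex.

0xB3

U+2260 → 3-byte form E2 89 A0 at offsets 0–2.
U+1031D → 4-byte form F0 90 8C 9D at offsets 3–6.
U+10306 → 4-byte form F0 90 8C 86 at offsets 7–10.
U+033A → 2-byte form CC BA at offsets 11–12.
U+6C485 → 4-byte form F1 AC 92 85 at offsets 13–16.
U+00F3 → 2-byte form C3 B3 at offsets 17–18.
Offset 18 falls in char 6's range; it's byte 2 of C3 B3 = 0xB3.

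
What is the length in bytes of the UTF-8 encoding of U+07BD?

2

U+07BD = 0x7BD. UTF-8 uses 1 byte below 0x80, 2 below 0x800, 3 below 0x10000, 4 up to 0x10FFFF. 0x7BD is in U+0080–U+07FF → 2 bytes.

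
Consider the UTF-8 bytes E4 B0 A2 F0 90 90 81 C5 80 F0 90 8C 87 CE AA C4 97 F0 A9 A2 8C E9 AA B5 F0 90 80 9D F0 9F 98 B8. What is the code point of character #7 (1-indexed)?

Offset 0: leading byte 0xE4 = 11100100 → 3-byte char #1 = E4 B0 A2.
Offset 3: leading byte 0xF0 = 11110000 → 4-byte char #2 = F0 90 90 81.
Offset 7: leading byte 0xC5 = 11000101 → 2-byte char #3 = C5 80.
Offset 9: leading byte 0xF0 = 11110000 → 4-byte char #4 = F0 90 8C 87.
Offset 13: leading byte 0xCE = 11001110 → 2-byte char #5 = CE AA.
Offset 15: leading byte 0xC4 = 11000100 → 2-byte char #6 = C4 97.
Offset 17: leading byte 0xF0 = 11110000 → 4-byte char #7 = F0 A9 A2 8C.
Leading byte 0xF0 = 11110000 matches 11110xxx → 4-byte sequence.
Byte 1: 0xF0 = 11110000, payload 000 (3 bits).
Byte 2: 0xA9 = 10101001 (10xxxxxx ✓), payload 101001.
Byte 3: 0xA2 = 10100010 (10xxxxxx ✓), payload 100010.
Byte 4: 0x8C = 10001100 (10xxxxxx ✓), payload 001100.
Concatenate: 000101001100010001100 = 0x2988C (21 bits → U+2988C).

U+2988C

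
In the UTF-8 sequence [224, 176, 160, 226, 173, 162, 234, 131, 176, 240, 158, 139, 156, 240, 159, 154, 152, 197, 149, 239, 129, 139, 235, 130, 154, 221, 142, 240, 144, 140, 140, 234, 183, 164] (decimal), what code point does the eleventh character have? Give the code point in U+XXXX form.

Offset 0: leading byte 0xE0 = 11100000 → 3-byte char #1 = E0 B0 A0.
Offset 3: leading byte 0xE2 = 11100010 → 3-byte char #2 = E2 AD A2.
Offset 6: leading byte 0xEA = 11101010 → 3-byte char #3 = EA 83 B0.
Offset 9: leading byte 0xF0 = 11110000 → 4-byte char #4 = F0 9E 8B 9C.
Offset 13: leading byte 0xF0 = 11110000 → 4-byte char #5 = F0 9F 9A 98.
Offset 17: leading byte 0xC5 = 11000101 → 2-byte char #6 = C5 95.
Offset 19: leading byte 0xEF = 11101111 → 3-byte char #7 = EF 81 8B.
Offset 22: leading byte 0xEB = 11101011 → 3-byte char #8 = EB 82 9A.
Offset 25: leading byte 0xDD = 11011101 → 2-byte char #9 = DD 8E.
Offset 27: leading byte 0xF0 = 11110000 → 4-byte char #10 = F0 90 8C 8C.
Offset 31: leading byte 0xEA = 11101010 → 3-byte char #11 = EA B7 A4.
Leading byte 0xEA = 11101010 matches 1110xxxx → 3-byte sequence.
Byte 1: 0xEA = 11101010, payload 1010 (4 bits).
Byte 2: 0xB7 = 10110111 (10xxxxxx ✓), payload 110111.
Byte 3: 0xA4 = 10100100 (10xxxxxx ✓), payload 100100.
Concatenate: 1010110111100100 = 0xADE4 (16 bits → U+ADE4).

U+ADE4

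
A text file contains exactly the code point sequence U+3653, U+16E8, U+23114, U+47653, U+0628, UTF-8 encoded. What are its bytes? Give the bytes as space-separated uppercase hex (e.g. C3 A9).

E3 99 93 E1 9B A8 F0 A3 84 94 F1 87 99 93 D8 A8

U+3653: 3-byte form → E3 99 93.
U+16E8: 3-byte form → E1 9B A8.
U+23114: 4-byte form → F0 A3 84 94.
U+47653: 4-byte form → F1 87 99 93.
U+0628: 2-byte form → D8 A8.
Concatenated (16 bytes): E3 99 93 E1 9B A8 F0 A3 84 94 F1 87 99 93 D8 A8.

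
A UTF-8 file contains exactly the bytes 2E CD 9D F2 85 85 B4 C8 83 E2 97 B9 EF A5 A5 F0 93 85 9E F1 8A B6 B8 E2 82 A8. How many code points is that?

9

Byte at offset 0: 0x2E = 00101110 → 1-byte char (#1). Advance 1.
Byte at offset 1: 0xCD = 11001101 → 2-byte char (#2). Advance 2.
Byte at offset 3: 0xF2 = 11110010 → 4-byte char (#3). Advance 4.
Byte at offset 7: 0xC8 = 11001000 → 2-byte char (#4). Advance 2.
Byte at offset 9: 0xE2 = 11100010 → 3-byte char (#5). Advance 3.
Byte at offset 12: 0xEF = 11101111 → 3-byte char (#6). Advance 3.
Byte at offset 15: 0xF0 = 11110000 → 4-byte char (#7). Advance 4.
Byte at offset 19: 0xF1 = 11110001 → 4-byte char (#8). Advance 4.
Byte at offset 23: 0xE2 = 11100010 → 3-byte char (#9). Advance 3.
Reached end at offset 26 after 9 code points.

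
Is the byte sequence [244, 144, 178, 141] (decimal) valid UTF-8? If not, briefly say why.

invalid (encodes a value above U+10FFFF)

Leading byte 0xF4 = 11110100 → 4-byte form.
Payload = 0x110C8D, which exceeds U+10FFFF, the maximum Unicode code point. (Leading bytes F5–FF, or F4 followed by ≥ 0x90, are invalid.)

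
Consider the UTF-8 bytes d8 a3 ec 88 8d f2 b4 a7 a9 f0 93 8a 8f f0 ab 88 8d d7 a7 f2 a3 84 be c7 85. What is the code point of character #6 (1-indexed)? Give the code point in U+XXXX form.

Offset 0: leading byte 0xD8 = 11011000 → 2-byte char #1 = D8 A3.
Offset 2: leading byte 0xEC = 11101100 → 3-byte char #2 = EC 88 8D.
Offset 5: leading byte 0xF2 = 11110010 → 4-byte char #3 = F2 B4 A7 A9.
Offset 9: leading byte 0xF0 = 11110000 → 4-byte char #4 = F0 93 8A 8F.
Offset 13: leading byte 0xF0 = 11110000 → 4-byte char #5 = F0 AB 88 8D.
Offset 17: leading byte 0xD7 = 11010111 → 2-byte char #6 = D7 A7.
Leading byte 0xD7 = 11010111 matches 110xxxxx → 2-byte sequence.
Byte 1: 0xD7 = 11010111, payload 10111 (5 bits).
Byte 2: 0xA7 = 10100111 (10xxxxxx ✓), payload 100111.
Concatenate: 10111100111 = 0x5E7 (11 bits → U+05E7).

U+05E7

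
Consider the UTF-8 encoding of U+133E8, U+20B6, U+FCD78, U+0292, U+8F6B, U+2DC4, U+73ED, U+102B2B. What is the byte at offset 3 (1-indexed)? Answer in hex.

0x8F

1-indexed offset 3 is 0-indexed offset 2.
U+133E8 → 4-byte form F0 93 8F A8 at offsets 0–3.
Offset 2 falls in char 1's range; it's byte 3 of F0 93 8F A8 = 0x8F.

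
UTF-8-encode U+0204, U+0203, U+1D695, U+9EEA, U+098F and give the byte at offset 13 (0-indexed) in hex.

0x8F

U+0204 → 2-byte form C8 84 at offsets 0–1.
U+0203 → 2-byte form C8 83 at offsets 2–3.
U+1D695 → 4-byte form F0 9D 9A 95 at offsets 4–7.
U+9EEA → 3-byte form E9 BB AA at offsets 8–10.
U+098F → 3-byte form E0 A6 8F at offsets 11–13.
Offset 13 falls in char 5's range; it's byte 3 of E0 A6 8F = 0x8F.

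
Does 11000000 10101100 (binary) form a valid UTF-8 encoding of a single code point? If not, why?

Leading byte 0xC0 = 11000000 → 2-byte form.
Continuation bytes all match 10xxxxxx. Payload decodes to 0x2C.
But 0x2C < 0x80, the minimum for a 2-byte sequence — this is an overlong encoding.

invalid (overlong encoding)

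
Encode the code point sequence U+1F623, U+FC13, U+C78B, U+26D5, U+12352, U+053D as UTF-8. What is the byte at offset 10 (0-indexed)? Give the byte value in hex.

U+1F623 → 4-byte form F0 9F 98 A3 at offsets 0–3.
U+FC13 → 3-byte form EF B0 93 at offsets 4–6.
U+C78B → 3-byte form EC 9E 8B at offsets 7–9.
U+26D5 → 3-byte form E2 9B 95 at offsets 10–12.
Offset 10 falls in char 4's range; it's byte 1 of E2 9B 95 = 0xE2.

0xE2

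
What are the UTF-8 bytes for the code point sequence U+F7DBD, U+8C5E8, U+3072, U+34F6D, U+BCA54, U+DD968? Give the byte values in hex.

U+F7DBD: 4-byte form → F3 B7 B6 BD.
U+8C5E8: 4-byte form → F2 8C 97 A8.
U+3072: 3-byte form → E3 81 B2.
U+34F6D: 4-byte form → F0 B4 BD AD.
U+BCA54: 4-byte form → F2 BC A9 94.
U+DD968: 4-byte form → F3 9D A5 A8.
Concatenated (23 bytes): F3 B7 B6 BD F2 8C 97 A8 E3 81 B2 F0 B4 BD AD F2 BC A9 94 F3 9D A5 A8.

F3 B7 B6 BD F2 8C 97 A8 E3 81 B2 F0 B4 BD AD F2 BC A9 94 F3 9D A5 A8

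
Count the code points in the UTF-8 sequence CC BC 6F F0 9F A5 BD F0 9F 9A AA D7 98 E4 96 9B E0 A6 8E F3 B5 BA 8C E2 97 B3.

Byte at offset 0: 0xCC = 11001100 → 2-byte char (#1). Advance 2.
Byte at offset 2: 0x6F = 01101111 → 1-byte char (#2). Advance 1.
Byte at offset 3: 0xF0 = 11110000 → 4-byte char (#3). Advance 4.
Byte at offset 7: 0xF0 = 11110000 → 4-byte char (#4). Advance 4.
Byte at offset 11: 0xD7 = 11010111 → 2-byte char (#5). Advance 2.
Byte at offset 13: 0xE4 = 11100100 → 3-byte char (#6). Advance 3.
Byte at offset 16: 0xE0 = 11100000 → 3-byte char (#7). Advance 3.
Byte at offset 19: 0xF3 = 11110011 → 4-byte char (#8). Advance 4.
Byte at offset 23: 0xE2 = 11100010 → 3-byte char (#9). Advance 3.
Reached end at offset 26 after 9 code points.

9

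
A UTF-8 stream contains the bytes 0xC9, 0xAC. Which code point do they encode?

Leading byte 0xC9 = 11001001 matches 110xxxxx → 2-byte sequence.
Byte 1: 0xC9 = 11001001, payload 01001 (5 bits).
Byte 2: 0xAC = 10101100 (10xxxxxx ✓), payload 101100.
Concatenate: 01001101100 = 0x26C (11 bits → U+026C).

U+026C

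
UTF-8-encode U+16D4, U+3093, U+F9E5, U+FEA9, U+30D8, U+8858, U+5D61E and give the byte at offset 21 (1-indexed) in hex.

0x98

1-indexed offset 21 is 0-indexed offset 20.
U+16D4 → 3-byte form E1 9B 94 at offsets 0–2.
U+3093 → 3-byte form E3 82 93 at offsets 3–5.
U+F9E5 → 3-byte form EF A7 A5 at offsets 6–8.
U+FEA9 → 3-byte form EF BA A9 at offsets 9–11.
U+30D8 → 3-byte form E3 83 98 at offsets 12–14.
U+8858 → 3-byte form E8 A1 98 at offsets 15–17.
U+5D61E → 4-byte form F1 9D 98 9E at offsets 18–21.
Offset 20 falls in char 7's range; it's byte 3 of F1 9D 98 9E = 0x98.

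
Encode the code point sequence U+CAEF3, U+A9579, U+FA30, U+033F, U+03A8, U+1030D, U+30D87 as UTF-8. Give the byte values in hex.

U+CAEF3: 4-byte form → F3 8A BB B3.
U+A9579: 4-byte form → F2 A9 95 B9.
U+FA30: 3-byte form → EF A8 B0.
U+033F: 2-byte form → CC BF.
U+03A8: 2-byte form → CE A8.
U+1030D: 4-byte form → F0 90 8C 8D.
U+30D87: 4-byte form → F0 B0 B6 87.
Concatenated (23 bytes): F3 8A BB B3 F2 A9 95 B9 EF A8 B0 CC BF CE A8 F0 90 8C 8D F0 B0 B6 87.

F3 8A BB B3 F2 A9 95 B9 EF A8 B0 CC BF CE A8 F0 90 8C 8D F0 B0 B6 87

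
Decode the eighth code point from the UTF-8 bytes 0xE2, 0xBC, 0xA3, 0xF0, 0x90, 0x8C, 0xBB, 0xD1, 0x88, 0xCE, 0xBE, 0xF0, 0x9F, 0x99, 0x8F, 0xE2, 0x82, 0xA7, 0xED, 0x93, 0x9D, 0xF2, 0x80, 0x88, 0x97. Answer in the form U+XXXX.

Offset 0: leading byte 0xE2 = 11100010 → 3-byte char #1 = E2 BC A3.
Offset 3: leading byte 0xF0 = 11110000 → 4-byte char #2 = F0 90 8C BB.
Offset 7: leading byte 0xD1 = 11010001 → 2-byte char #3 = D1 88.
Offset 9: leading byte 0xCE = 11001110 → 2-byte char #4 = CE BE.
Offset 11: leading byte 0xF0 = 11110000 → 4-byte char #5 = F0 9F 99 8F.
Offset 15: leading byte 0xE2 = 11100010 → 3-byte char #6 = E2 82 A7.
Offset 18: leading byte 0xED = 11101101 → 3-byte char #7 = ED 93 9D.
Offset 21: leading byte 0xF2 = 11110010 → 4-byte char #8 = F2 80 88 97.
Leading byte 0xF2 = 11110010 matches 11110xxx → 4-byte sequence.
Byte 1: 0xF2 = 11110010, payload 010 (3 bits).
Byte 2: 0x80 = 10000000 (10xxxxxx ✓), payload 000000.
Byte 3: 0x88 = 10001000 (10xxxxxx ✓), payload 001000.
Byte 4: 0x97 = 10010111 (10xxxxxx ✓), payload 010111.
Concatenate: 010000000001000010111 = 0x80217 (21 bits → U+80217).

U+80217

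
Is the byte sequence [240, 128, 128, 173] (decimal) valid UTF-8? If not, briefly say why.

Leading byte 0xF0 = 11110000 → 4-byte form.
Continuation bytes all match 10xxxxxx. Payload decodes to 0x2D.
But 0x2D < 0x10000, the minimum for a 4-byte sequence — this is an overlong encoding.

invalid (overlong encoding)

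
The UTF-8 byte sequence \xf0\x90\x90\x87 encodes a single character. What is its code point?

Leading byte 0xF0 = 11110000 matches 11110xxx → 4-byte sequence.
Byte 1: 0xF0 = 11110000, payload 000 (3 bits).
Byte 2: 0x90 = 10010000 (10xxxxxx ✓), payload 010000.
Byte 3: 0x90 = 10010000 (10xxxxxx ✓), payload 010000.
Byte 4: 0x87 = 10000111 (10xxxxxx ✓), payload 000111.
Concatenate: 000010000010000000111 = 0x10407 (21 bits → U+10407).

U+10407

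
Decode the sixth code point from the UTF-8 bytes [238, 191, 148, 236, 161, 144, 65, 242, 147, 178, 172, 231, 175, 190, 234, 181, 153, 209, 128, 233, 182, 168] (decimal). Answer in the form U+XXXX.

Offset 0: leading byte 0xEE = 11101110 → 3-byte char #1 = EE BF 94.
Offset 3: leading byte 0xEC = 11101100 → 3-byte char #2 = EC A1 90.
Offset 6: leading byte 0x41 = 01000001 → 1-byte char #3 = 41.
Offset 7: leading byte 0xF2 = 11110010 → 4-byte char #4 = F2 93 B2 AC.
Offset 11: leading byte 0xE7 = 11100111 → 3-byte char #5 = E7 AF BE.
Offset 14: leading byte 0xEA = 11101010 → 3-byte char #6 = EA B5 99.
Leading byte 0xEA = 11101010 matches 1110xxxx → 3-byte sequence.
Byte 1: 0xEA = 11101010, payload 1010 (4 bits).
Byte 2: 0xB5 = 10110101 (10xxxxxx ✓), payload 110101.
Byte 3: 0x99 = 10011001 (10xxxxxx ✓), payload 011001.
Concatenate: 1010110101011001 = 0xAD59 (16 bits → U+AD59).

U+AD59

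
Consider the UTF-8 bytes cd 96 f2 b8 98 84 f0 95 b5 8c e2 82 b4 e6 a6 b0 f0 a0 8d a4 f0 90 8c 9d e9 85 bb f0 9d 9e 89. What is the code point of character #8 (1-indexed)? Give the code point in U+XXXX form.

U+917B

Offset 0: leading byte 0xCD = 11001101 → 2-byte char #1 = CD 96.
Offset 2: leading byte 0xF2 = 11110010 → 4-byte char #2 = F2 B8 98 84.
Offset 6: leading byte 0xF0 = 11110000 → 4-byte char #3 = F0 95 B5 8C.
Offset 10: leading byte 0xE2 = 11100010 → 3-byte char #4 = E2 82 B4.
Offset 13: leading byte 0xE6 = 11100110 → 3-byte char #5 = E6 A6 B0.
Offset 16: leading byte 0xF0 = 11110000 → 4-byte char #6 = F0 A0 8D A4.
Offset 20: leading byte 0xF0 = 11110000 → 4-byte char #7 = F0 90 8C 9D.
Offset 24: leading byte 0xE9 = 11101001 → 3-byte char #8 = E9 85 BB.
Leading byte 0xE9 = 11101001 matches 1110xxxx → 3-byte sequence.
Byte 1: 0xE9 = 11101001, payload 1001 (4 bits).
Byte 2: 0x85 = 10000101 (10xxxxxx ✓), payload 000101.
Byte 3: 0xBB = 10111011 (10xxxxxx ✓), payload 111011.
Concatenate: 1001000101111011 = 0x917B (16 bits → U+917B).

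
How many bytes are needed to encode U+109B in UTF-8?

3

U+109B = 0x109B. UTF-8 uses 1 byte below 0x80, 2 below 0x800, 3 below 0x10000, 4 up to 0x10FFFF. 0x109B is in U+0800–U+FFFF → 3 bytes.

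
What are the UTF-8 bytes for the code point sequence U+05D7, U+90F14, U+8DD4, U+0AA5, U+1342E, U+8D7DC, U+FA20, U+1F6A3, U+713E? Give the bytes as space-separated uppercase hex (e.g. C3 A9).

D7 97 F2 90 BC 94 E8 B7 94 E0 AA A5 F0 93 90 AE F2 8D 9F 9C EF A8 A0 F0 9F 9A A3 E7 84 BE

U+05D7: 2-byte form → D7 97.
U+90F14: 4-byte form → F2 90 BC 94.
U+8DD4: 3-byte form → E8 B7 94.
U+0AA5: 3-byte form → E0 AA A5.
U+1342E: 4-byte form → F0 93 90 AE.
U+8D7DC: 4-byte form → F2 8D 9F 9C.
U+FA20: 3-byte form → EF A8 A0.
U+1F6A3: 4-byte form → F0 9F 9A A3.
U+713E: 3-byte form → E7 84 BE.
Concatenated (30 bytes): D7 97 F2 90 BC 94 E8 B7 94 E0 AA A5 F0 93 90 AE F2 8D 9F 9C EF A8 A0 F0 9F 9A A3 E7 84 BE.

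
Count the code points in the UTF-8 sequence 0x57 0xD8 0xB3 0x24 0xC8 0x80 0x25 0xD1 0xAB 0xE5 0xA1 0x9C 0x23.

Byte at offset 0: 0x57 = 01010111 → 1-byte char (#1). Advance 1.
Byte at offset 1: 0xD8 = 11011000 → 2-byte char (#2). Advance 2.
Byte at offset 3: 0x24 = 00100100 → 1-byte char (#3). Advance 1.
Byte at offset 4: 0xC8 = 11001000 → 2-byte char (#4). Advance 2.
Byte at offset 6: 0x25 = 00100101 → 1-byte char (#5). Advance 1.
Byte at offset 7: 0xD1 = 11010001 → 2-byte char (#6). Advance 2.
Byte at offset 9: 0xE5 = 11100101 → 3-byte char (#7). Advance 3.
Byte at offset 12: 0x23 = 00100011 → 1-byte char (#8). Advance 1.
Reached end at offset 13 after 8 code points.

8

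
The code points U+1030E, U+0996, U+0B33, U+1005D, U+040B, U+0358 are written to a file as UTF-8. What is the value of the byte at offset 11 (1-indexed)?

1-indexed offset 11 is 0-indexed offset 10.
U+1030E → 4-byte form F0 90 8C 8E at offsets 0–3.
U+0996 → 3-byte form E0 A6 96 at offsets 4–6.
U+0B33 → 3-byte form E0 AC B3 at offsets 7–9.
U+1005D → 4-byte form F0 90 81 9D at offsets 10–13.
Offset 10 falls in char 4's range; it's byte 1 of F0 90 81 9D = 0xF0.

0xF0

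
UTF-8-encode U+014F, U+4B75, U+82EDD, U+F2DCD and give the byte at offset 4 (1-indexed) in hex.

1-indexed offset 4 is 0-indexed offset 3.
U+014F → 2-byte form C5 8F at offsets 0–1.
U+4B75 → 3-byte form E4 AD B5 at offsets 2–4.
Offset 3 falls in char 2's range; it's byte 2 of E4 AD B5 = 0xAD.

0xAD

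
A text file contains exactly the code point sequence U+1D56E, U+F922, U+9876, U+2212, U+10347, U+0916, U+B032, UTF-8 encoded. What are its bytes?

F0 9D 95 AE EF A4 A2 E9 A1 B6 E2 88 92 F0 90 8D 87 E0 A4 96 EB 80 B2

U+1D56E: 4-byte form → F0 9D 95 AE.
U+F922: 3-byte form → EF A4 A2.
U+9876: 3-byte form → E9 A1 B6.
U+2212: 3-byte form → E2 88 92.
U+10347: 4-byte form → F0 90 8D 87.
U+0916: 3-byte form → E0 A4 96.
U+B032: 3-byte form → EB 80 B2.
Concatenated (23 bytes): F0 9D 95 AE EF A4 A2 E9 A1 B6 E2 88 92 F0 90 8D 87 E0 A4 96 EB 80 B2.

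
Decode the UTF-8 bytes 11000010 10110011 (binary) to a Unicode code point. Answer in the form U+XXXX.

U+00B3

Leading byte 0xC2 = 11000010 matches 110xxxxx → 2-byte sequence.
Byte 1: 0xC2 = 11000010, payload 00010 (5 bits).
Byte 2: 0xB3 = 10110011 (10xxxxxx ✓), payload 110011.
Concatenate: 00010110011 = 0xB3 (11 bits → U+00B3).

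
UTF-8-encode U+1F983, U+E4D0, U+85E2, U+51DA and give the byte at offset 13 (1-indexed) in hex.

1-indexed offset 13 is 0-indexed offset 12.
U+1F983 → 4-byte form F0 9F A6 83 at offsets 0–3.
U+E4D0 → 3-byte form EE 93 90 at offsets 4–6.
U+85E2 → 3-byte form E8 97 A2 at offsets 7–9.
U+51DA → 3-byte form E5 87 9A at offsets 10–12.
Offset 12 falls in char 4's range; it's byte 3 of E5 87 9A = 0x9A.

0x9A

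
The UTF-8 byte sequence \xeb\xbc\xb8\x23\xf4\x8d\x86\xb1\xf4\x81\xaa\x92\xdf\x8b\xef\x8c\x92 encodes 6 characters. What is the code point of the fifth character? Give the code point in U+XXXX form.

Offset 0: leading byte 0xEB = 11101011 → 3-byte char #1 = EB BC B8.
Offset 3: leading byte 0x23 = 00100011 → 1-byte char #2 = 23.
Offset 4: leading byte 0xF4 = 11110100 → 4-byte char #3 = F4 8D 86 B1.
Offset 8: leading byte 0xF4 = 11110100 → 4-byte char #4 = F4 81 AA 92.
Offset 12: leading byte 0xDF = 11011111 → 2-byte char #5 = DF 8B.
Leading byte 0xDF = 11011111 matches 110xxxxx → 2-byte sequence.
Byte 1: 0xDF = 11011111, payload 11111 (5 bits).
Byte 2: 0x8B = 10001011 (10xxxxxx ✓), payload 001011.
Concatenate: 11111001011 = 0x7CB (11 bits → U+07CB).

U+07CB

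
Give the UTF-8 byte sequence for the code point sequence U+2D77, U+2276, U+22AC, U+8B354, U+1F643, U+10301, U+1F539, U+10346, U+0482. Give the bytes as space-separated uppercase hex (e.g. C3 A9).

U+2D77: 3-byte form → E2 B5 B7.
U+2276: 3-byte form → E2 89 B6.
U+22AC: 3-byte form → E2 8A AC.
U+8B354: 4-byte form → F2 8B 8D 94.
U+1F643: 4-byte form → F0 9F 99 83.
U+10301: 4-byte form → F0 90 8C 81.
U+1F539: 4-byte form → F0 9F 94 B9.
U+10346: 4-byte form → F0 90 8D 86.
U+0482: 2-byte form → D2 82.
Concatenated (31 bytes): E2 B5 B7 E2 89 B6 E2 8A AC F2 8B 8D 94 F0 9F 99 83 F0 90 8C 81 F0 9F 94 B9 F0 90 8D 86 D2 82.

E2 B5 B7 E2 89 B6 E2 8A AC F2 8B 8D 94 F0 9F 99 83 F0 90 8C 81 F0 9F 94 B9 F0 90 8D 86 D2 82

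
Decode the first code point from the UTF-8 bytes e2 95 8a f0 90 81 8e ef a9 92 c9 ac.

U+254A

Offset 0: leading byte 0xE2 = 11100010 → 3-byte char #1 = E2 95 8A.
Leading byte 0xE2 = 11100010 matches 1110xxxx → 3-byte sequence.
Byte 1: 0xE2 = 11100010, payload 0010 (4 bits).
Byte 2: 0x95 = 10010101 (10xxxxxx ✓), payload 010101.
Byte 3: 0x8A = 10001010 (10xxxxxx ✓), payload 001010.
Concatenate: 0010010101001010 = 0x254A (16 bits → U+254A).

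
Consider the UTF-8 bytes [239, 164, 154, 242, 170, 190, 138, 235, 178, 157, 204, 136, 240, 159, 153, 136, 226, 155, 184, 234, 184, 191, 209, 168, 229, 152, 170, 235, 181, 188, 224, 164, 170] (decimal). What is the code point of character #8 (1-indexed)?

Offset 0: leading byte 0xEF = 11101111 → 3-byte char #1 = EF A4 9A.
Offset 3: leading byte 0xF2 = 11110010 → 4-byte char #2 = F2 AA BE 8A.
Offset 7: leading byte 0xEB = 11101011 → 3-byte char #3 = EB B2 9D.
Offset 10: leading byte 0xCC = 11001100 → 2-byte char #4 = CC 88.
Offset 12: leading byte 0xF0 = 11110000 → 4-byte char #5 = F0 9F 99 88.
Offset 16: leading byte 0xE2 = 11100010 → 3-byte char #6 = E2 9B B8.
Offset 19: leading byte 0xEA = 11101010 → 3-byte char #7 = EA B8 BF.
Offset 22: leading byte 0xD1 = 11010001 → 2-byte char #8 = D1 A8.
Leading byte 0xD1 = 11010001 matches 110xxxxx → 2-byte sequence.
Byte 1: 0xD1 = 11010001, payload 10001 (5 bits).
Byte 2: 0xA8 = 10101000 (10xxxxxx ✓), payload 101000.
Concatenate: 10001101000 = 0x468 (11 bits → U+0468).

U+0468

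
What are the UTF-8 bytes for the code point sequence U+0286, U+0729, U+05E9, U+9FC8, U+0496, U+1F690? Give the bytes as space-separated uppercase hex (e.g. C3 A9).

U+0286: 2-byte form → CA 86.
U+0729: 2-byte form → DC A9.
U+05E9: 2-byte form → D7 A9.
U+9FC8: 3-byte form → E9 BF 88.
U+0496: 2-byte form → D2 96.
U+1F690: 4-byte form → F0 9F 9A 90.
Concatenated (15 bytes): CA 86 DC A9 D7 A9 E9 BF 88 D2 96 F0 9F 9A 90.

CA 86 DC A9 D7 A9 E9 BF 88 D2 96 F0 9F 9A 90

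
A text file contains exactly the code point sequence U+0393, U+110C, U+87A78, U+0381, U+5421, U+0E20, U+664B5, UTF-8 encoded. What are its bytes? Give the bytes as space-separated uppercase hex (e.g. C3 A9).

U+0393: 2-byte form → CE 93.
U+110C: 3-byte form → E1 84 8C.
U+87A78: 4-byte form → F2 87 A9 B8.
U+0381: 2-byte form → CE 81.
U+5421: 3-byte form → E5 90 A1.
U+0E20: 3-byte form → E0 B8 A0.
U+664B5: 4-byte form → F1 A6 92 B5.
Concatenated (21 bytes): CE 93 E1 84 8C F2 87 A9 B8 CE 81 E5 90 A1 E0 B8 A0 F1 A6 92 B5.

CE 93 E1 84 8C F2 87 A9 B8 CE 81 E5 90 A1 E0 B8 A0 F1 A6 92 B5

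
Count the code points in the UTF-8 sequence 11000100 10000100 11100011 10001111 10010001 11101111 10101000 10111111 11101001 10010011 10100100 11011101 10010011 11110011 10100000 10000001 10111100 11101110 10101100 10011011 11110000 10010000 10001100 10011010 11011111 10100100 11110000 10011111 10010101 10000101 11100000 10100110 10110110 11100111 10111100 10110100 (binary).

Byte at offset 0: 0xC4 = 11000100 → 2-byte char (#1). Advance 2.
Byte at offset 2: 0xE3 = 11100011 → 3-byte char (#2). Advance 3.
Byte at offset 5: 0xEF = 11101111 → 3-byte char (#3). Advance 3.
Byte at offset 8: 0xE9 = 11101001 → 3-byte char (#4). Advance 3.
Byte at offset 11: 0xDD = 11011101 → 2-byte char (#5). Advance 2.
Byte at offset 13: 0xF3 = 11110011 → 4-byte char (#6). Advance 4.
Byte at offset 17: 0xEE = 11101110 → 3-byte char (#7). Advance 3.
Byte at offset 20: 0xF0 = 11110000 → 4-byte char (#8). Advance 4.
Byte at offset 24: 0xDF = 11011111 → 2-byte char (#9). Advance 2.
Byte at offset 26: 0xF0 = 11110000 → 4-byte char (#10). Advance 4.
Byte at offset 30: 0xE0 = 11100000 → 3-byte char (#11). Advance 3.
Byte at offset 33: 0xE7 = 11100111 → 3-byte char (#12). Advance 3.
Reached end at offset 36 after 12 code points.

12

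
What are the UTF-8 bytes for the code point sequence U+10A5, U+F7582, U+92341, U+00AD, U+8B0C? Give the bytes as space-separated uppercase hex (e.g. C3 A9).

U+10A5: 3-byte form → E1 82 A5.
U+F7582: 4-byte form → F3 B7 96 82.
U+92341: 4-byte form → F2 92 8D 81.
U+00AD: 2-byte form → C2 AD.
U+8B0C: 3-byte form → E8 AC 8C.
Concatenated (16 bytes): E1 82 A5 F3 B7 96 82 F2 92 8D 81 C2 AD E8 AC 8C.

E1 82 A5 F3 B7 96 82 F2 92 8D 81 C2 AD E8 AC 8C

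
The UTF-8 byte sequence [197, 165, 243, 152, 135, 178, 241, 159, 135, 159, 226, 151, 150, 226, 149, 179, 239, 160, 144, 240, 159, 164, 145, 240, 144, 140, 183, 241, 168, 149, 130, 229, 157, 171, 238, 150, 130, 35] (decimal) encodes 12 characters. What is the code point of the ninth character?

Offset 0: leading byte 0xC5 = 11000101 → 2-byte char #1 = C5 A5.
Offset 2: leading byte 0xF3 = 11110011 → 4-byte char #2 = F3 98 87 B2.
Offset 6: leading byte 0xF1 = 11110001 → 4-byte char #3 = F1 9F 87 9F.
Offset 10: leading byte 0xE2 = 11100010 → 3-byte char #4 = E2 97 96.
Offset 13: leading byte 0xE2 = 11100010 → 3-byte char #5 = E2 95 B3.
Offset 16: leading byte 0xEF = 11101111 → 3-byte char #6 = EF A0 90.
Offset 19: leading byte 0xF0 = 11110000 → 4-byte char #7 = F0 9F A4 91.
Offset 23: leading byte 0xF0 = 11110000 → 4-byte char #8 = F0 90 8C B7.
Offset 27: leading byte 0xF1 = 11110001 → 4-byte char #9 = F1 A8 95 82.
Leading byte 0xF1 = 11110001 matches 11110xxx → 4-byte sequence.
Byte 1: 0xF1 = 11110001, payload 001 (3 bits).
Byte 2: 0xA8 = 10101000 (10xxxxxx ✓), payload 101000.
Byte 3: 0x95 = 10010101 (10xxxxxx ✓), payload 010101.
Byte 4: 0x82 = 10000010 (10xxxxxx ✓), payload 000010.
Concatenate: 001101000010101000010 = 0x68542 (21 bits → U+68542).

U+68542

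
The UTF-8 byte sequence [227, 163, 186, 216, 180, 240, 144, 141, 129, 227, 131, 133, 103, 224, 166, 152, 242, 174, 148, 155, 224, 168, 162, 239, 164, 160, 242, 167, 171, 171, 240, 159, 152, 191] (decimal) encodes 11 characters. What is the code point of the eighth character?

U+0A22

Offset 0: leading byte 0xE3 = 11100011 → 3-byte char #1 = E3 A3 BA.
Offset 3: leading byte 0xD8 = 11011000 → 2-byte char #2 = D8 B4.
Offset 5: leading byte 0xF0 = 11110000 → 4-byte char #3 = F0 90 8D 81.
Offset 9: leading byte 0xE3 = 11100011 → 3-byte char #4 = E3 83 85.
Offset 12: leading byte 0x67 = 01100111 → 1-byte char #5 = 67.
Offset 13: leading byte 0xE0 = 11100000 → 3-byte char #6 = E0 A6 98.
Offset 16: leading byte 0xF2 = 11110010 → 4-byte char #7 = F2 AE 94 9B.
Offset 20: leading byte 0xE0 = 11100000 → 3-byte char #8 = E0 A8 A2.
Leading byte 0xE0 = 11100000 matches 1110xxxx → 3-byte sequence.
Byte 1: 0xE0 = 11100000, payload 0000 (4 bits).
Byte 2: 0xA8 = 10101000 (10xxxxxx ✓), payload 101000.
Byte 3: 0xA2 = 10100010 (10xxxxxx ✓), payload 100010.
Concatenate: 0000101000100010 = 0xA22 (16 bits → U+0A22).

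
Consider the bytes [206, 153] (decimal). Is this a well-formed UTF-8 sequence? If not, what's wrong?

valid

Leading byte 0xCE = 11001110 → 2-byte form.
Continuation bytes 0x99=10011001 all match 10xxxxxx.
Decoded value 0x399 is ≥ 0x80 (shortest form) and not a surrogate.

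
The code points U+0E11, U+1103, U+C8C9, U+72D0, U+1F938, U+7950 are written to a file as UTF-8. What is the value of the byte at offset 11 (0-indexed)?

0x90

U+0E11 → 3-byte form E0 B8 91 at offsets 0–2.
U+1103 → 3-byte form E1 84 83 at offsets 3–5.
U+C8C9 → 3-byte form EC A3 89 at offsets 6–8.
U+72D0 → 3-byte form E7 8B 90 at offsets 9–11.
Offset 11 falls in char 4's range; it's byte 3 of E7 8B 90 = 0x90.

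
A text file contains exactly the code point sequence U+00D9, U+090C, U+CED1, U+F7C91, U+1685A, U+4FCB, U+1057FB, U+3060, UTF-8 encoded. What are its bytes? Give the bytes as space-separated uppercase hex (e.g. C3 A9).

C3 99 E0 A4 8C EC BB 91 F3 B7 B2 91 F0 96 A1 9A E4 BF 8B F4 85 9F BB E3 81 A0

U+00D9: 2-byte form → C3 99.
U+090C: 3-byte form → E0 A4 8C.
U+CED1: 3-byte form → EC BB 91.
U+F7C91: 4-byte form → F3 B7 B2 91.
U+1685A: 4-byte form → F0 96 A1 9A.
U+4FCB: 3-byte form → E4 BF 8B.
U+1057FB: 4-byte form → F4 85 9F BB.
U+3060: 3-byte form → E3 81 A0.
Concatenated (26 bytes): C3 99 E0 A4 8C EC BB 91 F3 B7 B2 91 F0 96 A1 9A E4 BF 8B F4 85 9F BB E3 81 A0.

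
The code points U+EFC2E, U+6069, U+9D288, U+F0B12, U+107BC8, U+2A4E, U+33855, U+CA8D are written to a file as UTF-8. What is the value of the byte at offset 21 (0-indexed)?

U+EFC2E → 4-byte form F3 AF B0 AE at offsets 0–3.
U+6069 → 3-byte form E6 81 A9 at offsets 4–6.
U+9D288 → 4-byte form F2 9D 8A 88 at offsets 7–10.
U+F0B12 → 4-byte form F3 B0 AC 92 at offsets 11–14.
U+107BC8 → 4-byte form F4 87 AF 88 at offsets 15–18.
U+2A4E → 3-byte form E2 A9 8E at offsets 19–21.
Offset 21 falls in char 6's range; it's byte 3 of E2 A9 8E = 0x8E.

0x8E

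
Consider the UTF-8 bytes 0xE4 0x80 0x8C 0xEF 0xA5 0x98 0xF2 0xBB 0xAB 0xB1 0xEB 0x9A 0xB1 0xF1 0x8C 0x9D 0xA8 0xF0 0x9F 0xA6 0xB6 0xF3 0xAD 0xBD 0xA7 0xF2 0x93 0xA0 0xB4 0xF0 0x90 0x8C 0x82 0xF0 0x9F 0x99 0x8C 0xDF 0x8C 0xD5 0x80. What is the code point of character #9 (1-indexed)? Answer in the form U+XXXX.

Offset 0: leading byte 0xE4 = 11100100 → 3-byte char #1 = E4 80 8C.
Offset 3: leading byte 0xEF = 11101111 → 3-byte char #2 = EF A5 98.
Offset 6: leading byte 0xF2 = 11110010 → 4-byte char #3 = F2 BB AB B1.
Offset 10: leading byte 0xEB = 11101011 → 3-byte char #4 = EB 9A B1.
Offset 13: leading byte 0xF1 = 11110001 → 4-byte char #5 = F1 8C 9D A8.
Offset 17: leading byte 0xF0 = 11110000 → 4-byte char #6 = F0 9F A6 B6.
Offset 21: leading byte 0xF3 = 11110011 → 4-byte char #7 = F3 AD BD A7.
Offset 25: leading byte 0xF2 = 11110010 → 4-byte char #8 = F2 93 A0 B4.
Offset 29: leading byte 0xF0 = 11110000 → 4-byte char #9 = F0 90 8C 82.
Leading byte 0xF0 = 11110000 matches 11110xxx → 4-byte sequence.
Byte 1: 0xF0 = 11110000, payload 000 (3 bits).
Byte 2: 0x90 = 10010000 (10xxxxxx ✓), payload 010000.
Byte 3: 0x8C = 10001100 (10xxxxxx ✓), payload 001100.
Byte 4: 0x82 = 10000010 (10xxxxxx ✓), payload 000010.
Concatenate: 000010000001100000010 = 0x10302 (21 bits → U+10302).

U+10302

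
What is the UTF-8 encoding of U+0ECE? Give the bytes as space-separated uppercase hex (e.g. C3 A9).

E0 BB 8E

U+0ECE = 0xECE = 3790 decimal. In range U+0800–U+FFFF → 3-byte form: 1110xxxx 10xxxxxx 10xxxxxx.
Binary (16 bits): 0000111011001110.
Split 4+6+6: 0000 | 111011 | 001110.
Byte 1: 11100000 = 0xE0.
Byte 2: 10111011 = 0xBB.
Byte 3: 10001110 = 0x8E.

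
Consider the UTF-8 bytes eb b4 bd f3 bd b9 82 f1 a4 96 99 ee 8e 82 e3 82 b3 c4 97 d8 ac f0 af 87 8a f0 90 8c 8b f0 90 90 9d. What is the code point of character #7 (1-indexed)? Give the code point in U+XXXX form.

Offset 0: leading byte 0xEB = 11101011 → 3-byte char #1 = EB B4 BD.
Offset 3: leading byte 0xF3 = 11110011 → 4-byte char #2 = F3 BD B9 82.
Offset 7: leading byte 0xF1 = 11110001 → 4-byte char #3 = F1 A4 96 99.
Offset 11: leading byte 0xEE = 11101110 → 3-byte char #4 = EE 8E 82.
Offset 14: leading byte 0xE3 = 11100011 → 3-byte char #5 = E3 82 B3.
Offset 17: leading byte 0xC4 = 11000100 → 2-byte char #6 = C4 97.
Offset 19: leading byte 0xD8 = 11011000 → 2-byte char #7 = D8 AC.
Leading byte 0xD8 = 11011000 matches 110xxxxx → 2-byte sequence.
Byte 1: 0xD8 = 11011000, payload 11000 (5 bits).
Byte 2: 0xAC = 10101100 (10xxxxxx ✓), payload 101100.
Concatenate: 11000101100 = 0x62C (11 bits → U+062C).

U+062C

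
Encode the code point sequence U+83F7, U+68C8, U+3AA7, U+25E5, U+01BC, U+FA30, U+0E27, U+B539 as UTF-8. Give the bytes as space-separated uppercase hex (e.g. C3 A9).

U+83F7: 3-byte form → E8 8F B7.
U+68C8: 3-byte form → E6 A3 88.
U+3AA7: 3-byte form → E3 AA A7.
U+25E5: 3-byte form → E2 97 A5.
U+01BC: 2-byte form → C6 BC.
U+FA30: 3-byte form → EF A8 B0.
U+0E27: 3-byte form → E0 B8 A7.
U+B539: 3-byte form → EB 94 B9.
Concatenated (23 bytes): E8 8F B7 E6 A3 88 E3 AA A7 E2 97 A5 C6 BC EF A8 B0 E0 B8 A7 EB 94 B9.

E8 8F B7 E6 A3 88 E3 AA A7 E2 97 A5 C6 BC EF A8 B0 E0 B8 A7 EB 94 B9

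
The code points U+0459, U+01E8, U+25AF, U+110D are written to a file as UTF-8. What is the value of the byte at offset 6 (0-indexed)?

0xAF

U+0459 → 2-byte form D1 99 at offsets 0–1.
U+01E8 → 2-byte form C7 A8 at offsets 2–3.
U+25AF → 3-byte form E2 96 AF at offsets 4–6.
Offset 6 falls in char 3's range; it's byte 3 of E2 96 AF = 0xAF.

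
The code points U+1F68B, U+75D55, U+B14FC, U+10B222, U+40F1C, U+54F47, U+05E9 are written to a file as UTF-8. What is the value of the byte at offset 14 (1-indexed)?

1-indexed offset 14 is 0-indexed offset 13.
U+1F68B → 4-byte form F0 9F 9A 8B at offsets 0–3.
U+75D55 → 4-byte form F1 B5 B5 95 at offsets 4–7.
U+B14FC → 4-byte form F2 B1 93 BC at offsets 8–11.
U+10B222 → 4-byte form F4 8B 88 A2 at offsets 12–15.
Offset 13 falls in char 4's range; it's byte 2 of F4 8B 88 A2 = 0x8B.

0x8B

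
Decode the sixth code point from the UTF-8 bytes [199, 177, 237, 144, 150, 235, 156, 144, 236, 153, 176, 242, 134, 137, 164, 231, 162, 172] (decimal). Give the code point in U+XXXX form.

Offset 0: leading byte 0xC7 = 11000111 → 2-byte char #1 = C7 B1.
Offset 2: leading byte 0xED = 11101101 → 3-byte char #2 = ED 90 96.
Offset 5: leading byte 0xEB = 11101011 → 3-byte char #3 = EB 9C 90.
Offset 8: leading byte 0xEC = 11101100 → 3-byte char #4 = EC 99 B0.
Offset 11: leading byte 0xF2 = 11110010 → 4-byte char #5 = F2 86 89 A4.
Offset 15: leading byte 0xE7 = 11100111 → 3-byte char #6 = E7 A2 AC.
Leading byte 0xE7 = 11100111 matches 1110xxxx → 3-byte sequence.
Byte 1: 0xE7 = 11100111, payload 0111 (4 bits).
Byte 2: 0xA2 = 10100010 (10xxxxxx ✓), payload 100010.
Byte 3: 0xAC = 10101100 (10xxxxxx ✓), payload 101100.
Concatenate: 0111100010101100 = 0x78AC (16 bits → U+78AC).

U+78AC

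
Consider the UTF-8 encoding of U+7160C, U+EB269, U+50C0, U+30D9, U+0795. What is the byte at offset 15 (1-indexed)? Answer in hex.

1-indexed offset 15 is 0-indexed offset 14.
U+7160C → 4-byte form F1 B1 98 8C at offsets 0–3.
U+EB269 → 4-byte form F3 AB 89 A9 at offsets 4–7.
U+50C0 → 3-byte form E5 83 80 at offsets 8–10.
U+30D9 → 3-byte form E3 83 99 at offsets 11–13.
U+0795 → 2-byte form DE 95 at offsets 14–15.
Offset 14 falls in char 5's range; it's byte 1 of DE 95 = 0xDE.

0xDE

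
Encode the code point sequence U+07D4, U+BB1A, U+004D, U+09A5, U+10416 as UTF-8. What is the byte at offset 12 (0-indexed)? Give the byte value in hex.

0x96

U+07D4 → 2-byte form DF 94 at offsets 0–1.
U+BB1A → 3-byte form EB AC 9A at offsets 2–4.
U+004D → 1-byte form 4D at offsets 5–5.
U+09A5 → 3-byte form E0 A6 A5 at offsets 6–8.
U+10416 → 4-byte form F0 90 90 96 at offsets 9–12.
Offset 12 falls in char 5's range; it's byte 4 of F0 90 90 96 = 0x96.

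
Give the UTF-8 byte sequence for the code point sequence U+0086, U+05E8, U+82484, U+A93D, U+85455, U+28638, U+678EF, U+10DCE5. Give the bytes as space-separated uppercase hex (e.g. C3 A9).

C2 86 D7 A8 F2 82 92 84 EA A4 BD F2 85 91 95 F0 A8 98 B8 F1 A7 A3 AF F4 8D B3 A5

U+0086: 2-byte form → C2 86.
U+05E8: 2-byte form → D7 A8.
U+82484: 4-byte form → F2 82 92 84.
U+A93D: 3-byte form → EA A4 BD.
U+85455: 4-byte form → F2 85 91 95.
U+28638: 4-byte form → F0 A8 98 B8.
U+678EF: 4-byte form → F1 A7 A3 AF.
U+10DCE5: 4-byte form → F4 8D B3 A5.
Concatenated (27 bytes): C2 86 D7 A8 F2 82 92 84 EA A4 BD F2 85 91 95 F0 A8 98 B8 F1 A7 A3 AF F4 8D B3 A5.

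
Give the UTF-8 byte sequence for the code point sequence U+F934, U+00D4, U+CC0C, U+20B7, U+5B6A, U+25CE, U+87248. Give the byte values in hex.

EF A4 B4 C3 94 EC B0 8C E2 82 B7 E5 AD AA E2 97 8E F2 87 89 88

U+F934: 3-byte form → EF A4 B4.
U+00D4: 2-byte form → C3 94.
U+CC0C: 3-byte form → EC B0 8C.
U+20B7: 3-byte form → E2 82 B7.
U+5B6A: 3-byte form → E5 AD AA.
U+25CE: 3-byte form → E2 97 8E.
U+87248: 4-byte form → F2 87 89 88.
Concatenated (21 bytes): EF A4 B4 C3 94 EC B0 8C E2 82 B7 E5 AD AA E2 97 8E F2 87 89 88.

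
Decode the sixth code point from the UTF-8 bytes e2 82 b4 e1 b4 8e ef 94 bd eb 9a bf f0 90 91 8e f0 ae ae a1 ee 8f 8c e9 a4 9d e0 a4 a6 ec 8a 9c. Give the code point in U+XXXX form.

Offset 0: leading byte 0xE2 = 11100010 → 3-byte char #1 = E2 82 B4.
Offset 3: leading byte 0xE1 = 11100001 → 3-byte char #2 = E1 B4 8E.
Offset 6: leading byte 0xEF = 11101111 → 3-byte char #3 = EF 94 BD.
Offset 9: leading byte 0xEB = 11101011 → 3-byte char #4 = EB 9A BF.
Offset 12: leading byte 0xF0 = 11110000 → 4-byte char #5 = F0 90 91 8E.
Offset 16: leading byte 0xF0 = 11110000 → 4-byte char #6 = F0 AE AE A1.
Leading byte 0xF0 = 11110000 matches 11110xxx → 4-byte sequence.
Byte 1: 0xF0 = 11110000, payload 000 (3 bits).
Byte 2: 0xAE = 10101110 (10xxxxxx ✓), payload 101110.
Byte 3: 0xAE = 10101110 (10xxxxxx ✓), payload 101110.
Byte 4: 0xA1 = 10100001 (10xxxxxx ✓), payload 100001.
Concatenate: 000101110101110100001 = 0x2EBA1 (21 bits → U+2EBA1).

U+2EBA1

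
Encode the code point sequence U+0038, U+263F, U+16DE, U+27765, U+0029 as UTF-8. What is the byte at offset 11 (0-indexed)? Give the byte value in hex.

U+0038 → 1-byte form 38 at offsets 0–0.
U+263F → 3-byte form E2 98 BF at offsets 1–3.
U+16DE → 3-byte form E1 9B 9E at offsets 4–6.
U+27765 → 4-byte form F0 A7 9D A5 at offsets 7–10.
U+0029 → 1-byte form 29 at offsets 11–11.
Offset 11 falls in char 5's range; it's byte 1 of 29 = 0x29.

0x29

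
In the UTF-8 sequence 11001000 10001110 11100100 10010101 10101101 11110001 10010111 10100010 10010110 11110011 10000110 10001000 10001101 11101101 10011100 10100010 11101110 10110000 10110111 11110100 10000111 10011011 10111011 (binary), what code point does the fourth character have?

Offset 0: leading byte 0xC8 = 11001000 → 2-byte char #1 = C8 8E.
Offset 2: leading byte 0xE4 = 11100100 → 3-byte char #2 = E4 95 AD.
Offset 5: leading byte 0xF1 = 11110001 → 4-byte char #3 = F1 97 A2 96.
Offset 9: leading byte 0xF3 = 11110011 → 4-byte char #4 = F3 86 88 8D.
Leading byte 0xF3 = 11110011 matches 11110xxx → 4-byte sequence.
Byte 1: 0xF3 = 11110011, payload 011 (3 bits).
Byte 2: 0x86 = 10000110 (10xxxxxx ✓), payload 000110.
Byte 3: 0x88 = 10001000 (10xxxxxx ✓), payload 001000.
Byte 4: 0x8D = 10001101 (10xxxxxx ✓), payload 001101.
Concatenate: 011000110001000001101 = 0xC620D (21 bits → U+C620D).

U+C620D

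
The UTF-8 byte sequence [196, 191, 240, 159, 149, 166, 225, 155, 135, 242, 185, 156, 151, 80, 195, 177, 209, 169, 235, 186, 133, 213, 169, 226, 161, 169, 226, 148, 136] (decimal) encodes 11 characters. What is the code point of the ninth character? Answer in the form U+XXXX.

U+0569

Offset 0: leading byte 0xC4 = 11000100 → 2-byte char #1 = C4 BF.
Offset 2: leading byte 0xF0 = 11110000 → 4-byte char #2 = F0 9F 95 A6.
Offset 6: leading byte 0xE1 = 11100001 → 3-byte char #3 = E1 9B 87.
Offset 9: leading byte 0xF2 = 11110010 → 4-byte char #4 = F2 B9 9C 97.
Offset 13: leading byte 0x50 = 01010000 → 1-byte char #5 = 50.
Offset 14: leading byte 0xC3 = 11000011 → 2-byte char #6 = C3 B1.
Offset 16: leading byte 0xD1 = 11010001 → 2-byte char #7 = D1 A9.
Offset 18: leading byte 0xEB = 11101011 → 3-byte char #8 = EB BA 85.
Offset 21: leading byte 0xD5 = 11010101 → 2-byte char #9 = D5 A9.
Leading byte 0xD5 = 11010101 matches 110xxxxx → 2-byte sequence.
Byte 1: 0xD5 = 11010101, payload 10101 (5 bits).
Byte 2: 0xA9 = 10101001 (10xxxxxx ✓), payload 101001.
Concatenate: 10101101001 = 0x569 (11 bits → U+0569).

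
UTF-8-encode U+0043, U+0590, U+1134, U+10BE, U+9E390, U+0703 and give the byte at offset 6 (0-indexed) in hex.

0xE1

U+0043 → 1-byte form 43 at offsets 0–0.
U+0590 → 2-byte form D6 90 at offsets 1–2.
U+1134 → 3-byte form E1 84 B4 at offsets 3–5.
U+10BE → 3-byte form E1 82 BE at offsets 6–8.
Offset 6 falls in char 4's range; it's byte 1 of E1 82 BE = 0xE1.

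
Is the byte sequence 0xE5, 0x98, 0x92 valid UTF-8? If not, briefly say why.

Leading byte 0xE5 = 11100101 → 3-byte form.
Continuation bytes 0x98=10011000, 0x92=10010010 all match 10xxxxxx.
Decoded value 0x5612 is ≥ 0x800 (shortest form) and not a surrogate.

valid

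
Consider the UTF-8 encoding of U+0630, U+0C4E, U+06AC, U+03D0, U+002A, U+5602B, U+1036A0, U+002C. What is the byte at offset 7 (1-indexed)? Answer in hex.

1-indexed offset 7 is 0-indexed offset 6.
U+0630 → 2-byte form D8 B0 at offsets 0–1.
U+0C4E → 3-byte form E0 B1 8E at offsets 2–4.
U+06AC → 2-byte form DA AC at offsets 5–6.
Offset 6 falls in char 3's range; it's byte 2 of DA AC = 0xAC.

0xAC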